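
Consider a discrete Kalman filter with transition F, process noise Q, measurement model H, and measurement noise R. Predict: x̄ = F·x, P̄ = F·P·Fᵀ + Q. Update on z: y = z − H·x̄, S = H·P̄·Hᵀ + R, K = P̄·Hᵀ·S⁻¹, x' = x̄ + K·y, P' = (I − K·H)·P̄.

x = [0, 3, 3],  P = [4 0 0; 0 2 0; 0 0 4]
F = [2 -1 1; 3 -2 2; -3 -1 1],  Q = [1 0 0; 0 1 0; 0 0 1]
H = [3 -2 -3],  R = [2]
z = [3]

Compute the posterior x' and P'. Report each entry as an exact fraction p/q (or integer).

x' = [51/148, 29/74, -135/148]
P' = [2537/148 2171/74 -369/148; 2171/74 5930/111 -471/74; -369/148 -471/74 289/148]

x̄ = F·x = [0, 0, 0]
P̄ = F·P·Fᵀ + Q = [23 36 -18; 36 61 -24; -18 -24 43]
y = z − H·x̄ = [3]
S = H·P̄·Hᵀ + R = [444]
K = P̄·Hᵀ·S⁻¹ = [17/148; 29/222; -45/148]
x' = x̄ + K·y = [51/148, 29/74, -135/148]
P' = (I − K·H)·P̄ = [2537/148 2171/74 -369/148; 2171/74 5930/111 -471/74; -369/148 -471/74 289/148]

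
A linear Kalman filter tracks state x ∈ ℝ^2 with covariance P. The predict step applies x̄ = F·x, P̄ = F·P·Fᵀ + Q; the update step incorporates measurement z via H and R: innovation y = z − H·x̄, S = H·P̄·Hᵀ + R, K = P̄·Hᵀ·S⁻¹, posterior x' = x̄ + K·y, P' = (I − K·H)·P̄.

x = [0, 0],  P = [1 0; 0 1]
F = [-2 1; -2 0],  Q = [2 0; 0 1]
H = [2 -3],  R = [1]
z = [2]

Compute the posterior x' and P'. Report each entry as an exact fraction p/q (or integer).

x̄ = F·x = [0, 0]
P̄ = F·P·Fᵀ + Q = [7 4; 4 5]
y = z − H·x̄ = [2]
S = H·P̄·Hᵀ + R = [26]
K = P̄·Hᵀ·S⁻¹ = [1/13; -7/26]
x' = x̄ + K·y = [2/13, -7/13]
P' = (I − K·H)·P̄ = [89/13 59/13; 59/13 81/26]

x' = [2/13, -7/13]
P' = [89/13 59/13; 59/13 81/26]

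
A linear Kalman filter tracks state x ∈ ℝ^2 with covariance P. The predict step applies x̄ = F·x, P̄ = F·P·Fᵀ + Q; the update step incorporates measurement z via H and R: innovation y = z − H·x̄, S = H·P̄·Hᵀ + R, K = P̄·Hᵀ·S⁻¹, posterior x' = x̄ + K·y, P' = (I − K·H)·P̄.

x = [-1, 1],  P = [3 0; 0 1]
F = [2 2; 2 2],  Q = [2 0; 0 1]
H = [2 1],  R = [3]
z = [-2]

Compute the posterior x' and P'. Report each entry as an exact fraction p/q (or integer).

x̄ = F·x = [0, 0]
P̄ = F·P·Fᵀ + Q = [18 16; 16 17]
y = z − H·x̄ = [-2]
S = H·P̄·Hᵀ + R = [156]
K = P̄·Hᵀ·S⁻¹ = [1/3; 49/156]
x' = x̄ + K·y = [-2/3, -49/78]
P' = (I − K·H)·P̄ = [2/3 -1/3; -1/3 251/156]

x' = [-2/3, -49/78]
P' = [2/3 -1/3; -1/3 251/156]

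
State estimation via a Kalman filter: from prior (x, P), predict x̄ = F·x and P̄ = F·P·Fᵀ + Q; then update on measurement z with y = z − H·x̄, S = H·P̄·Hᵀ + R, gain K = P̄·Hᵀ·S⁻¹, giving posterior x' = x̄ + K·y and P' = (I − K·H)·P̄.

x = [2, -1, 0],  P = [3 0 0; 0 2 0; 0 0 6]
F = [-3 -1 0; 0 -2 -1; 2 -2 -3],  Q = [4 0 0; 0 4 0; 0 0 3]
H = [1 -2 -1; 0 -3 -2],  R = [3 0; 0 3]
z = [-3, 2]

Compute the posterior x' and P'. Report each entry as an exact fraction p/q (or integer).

x̄ = F·x = [-5, 2, 6]
P̄ = F·P·Fᵀ + Q = [33 4 -14; 4 18 26; -14 26 77]
y = z − H·x̄ = [12, 20]
S = H·P̄·Hᵀ + R = [301 460; 460 785]
K = P̄·Hᵀ·S⁻¹ = [4651/4937 -13124/24685; 646/4937 -5226/24685; -1107/4937 -4052/24685]
x' = x̄ + K·y = [-21369/4937, -3278/4937, 130/4937]
P' = (I − K·H)·P̄ = [117644/24685 56386/24685 -64893/24685; 56386/24685 77714/24685 -108732/24685; -64893/24685 -108732/24685 169176/24685]

x' = [-21369/4937, -3278/4937, 130/4937]
P' = [117644/24685 56386/24685 -64893/24685; 56386/24685 77714/24685 -108732/24685; -64893/24685 -108732/24685 169176/24685]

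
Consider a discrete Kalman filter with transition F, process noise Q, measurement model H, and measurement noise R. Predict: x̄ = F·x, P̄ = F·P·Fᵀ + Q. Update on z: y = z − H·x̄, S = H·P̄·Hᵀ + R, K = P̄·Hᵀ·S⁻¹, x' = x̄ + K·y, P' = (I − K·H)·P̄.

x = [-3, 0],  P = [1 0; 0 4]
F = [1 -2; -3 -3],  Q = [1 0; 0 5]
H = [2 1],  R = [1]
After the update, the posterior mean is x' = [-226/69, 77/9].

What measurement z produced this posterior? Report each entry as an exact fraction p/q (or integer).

x̄ = F·x = [-3, 9]
P̄ = F·P·Fᵀ + Q = [18 21; 21 50]
S = H·P̄·Hᵀ + R = [207]
K = P̄·Hᵀ·S⁻¹ = [19/69; 4/9]
x' − x̄ = [-19/69, -4/9] = K·y
y = (KᵀK)⁻¹·Kᵀ·(x' − x̄) = [-1]
z = y + H·x̄ = [-1] + [3] = [2]

z = [2]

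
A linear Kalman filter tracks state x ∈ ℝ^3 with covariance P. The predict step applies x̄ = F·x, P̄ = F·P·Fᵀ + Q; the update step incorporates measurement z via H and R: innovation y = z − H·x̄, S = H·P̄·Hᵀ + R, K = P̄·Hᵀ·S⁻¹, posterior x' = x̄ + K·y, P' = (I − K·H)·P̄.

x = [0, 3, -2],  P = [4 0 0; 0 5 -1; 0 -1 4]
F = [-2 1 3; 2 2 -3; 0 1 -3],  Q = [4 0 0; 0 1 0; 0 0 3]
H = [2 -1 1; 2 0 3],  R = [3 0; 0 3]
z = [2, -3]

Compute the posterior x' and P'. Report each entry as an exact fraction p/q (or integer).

x' = [9982/5953, -3141/5953, -60434/29765]
P' = [26223/5953 27615/5953 -17526/5953; 27615/5953 46645/5953 -16514/5953; -17526/5953 -16514/5953 68387/29765]

x̄ = F·x = [-3, 12, 9]
P̄ = F·P·Fᵀ + Q = [55 -45 -31; -45 85 55; -31 55 50]
y = z − H·x̄ = [11, -24]
S = H·P̄·Hᵀ + R = [304 47; 47 301]
K = P̄·Hᵀ·S⁻¹ = [2435/5953 -44/5953; -2643/5953 1896/5953; -8101/29765 9967/29765]
x' = x̄ + K·y = [9982/5953, -3141/5953, -60434/29765]
P' = (I − K·H)·P̄ = [26223/5953 27615/5953 -17526/5953; 27615/5953 46645/5953 -16514/5953; -17526/5953 -16514/5953 68387/29765]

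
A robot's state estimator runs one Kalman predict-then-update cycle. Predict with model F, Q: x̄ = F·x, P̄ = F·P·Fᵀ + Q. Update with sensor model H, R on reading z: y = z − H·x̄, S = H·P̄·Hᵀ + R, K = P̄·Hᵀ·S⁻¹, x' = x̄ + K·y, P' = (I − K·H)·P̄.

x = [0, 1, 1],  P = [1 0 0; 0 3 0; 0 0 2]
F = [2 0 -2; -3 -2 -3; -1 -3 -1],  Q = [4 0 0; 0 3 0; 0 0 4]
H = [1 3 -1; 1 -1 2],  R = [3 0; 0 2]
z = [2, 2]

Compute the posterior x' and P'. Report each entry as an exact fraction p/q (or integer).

x̄ = F·x = [-2, -5, -4]
P̄ = F·P·Fᵀ + Q = [16 6 2; 6 42 27; 2 27 34]
y = z − H·x̄ = [15, 7]
S = H·P̄·Hᵀ + R = [301 25; 25 84]
K = P̄·Hᵀ·S⁻¹ = [2338/24659 3414/24659; 8370/24659 2793/24659; 3041/24659 11718/24659]
x' = x̄ + K·y = [9650/24659, 21806/24659, 29005/24659]
P' = (I − K·H)·P̄ = [271932/24659 -158988/24659 -212046/24659; -158988/24659 106554/24659 135564/24659; -212046/24659 135564/24659 185523/24659]

x' = [9650/24659, 21806/24659, 29005/24659]
P' = [271932/24659 -158988/24659 -212046/24659; -158988/24659 106554/24659 135564/24659; -212046/24659 135564/24659 185523/24659]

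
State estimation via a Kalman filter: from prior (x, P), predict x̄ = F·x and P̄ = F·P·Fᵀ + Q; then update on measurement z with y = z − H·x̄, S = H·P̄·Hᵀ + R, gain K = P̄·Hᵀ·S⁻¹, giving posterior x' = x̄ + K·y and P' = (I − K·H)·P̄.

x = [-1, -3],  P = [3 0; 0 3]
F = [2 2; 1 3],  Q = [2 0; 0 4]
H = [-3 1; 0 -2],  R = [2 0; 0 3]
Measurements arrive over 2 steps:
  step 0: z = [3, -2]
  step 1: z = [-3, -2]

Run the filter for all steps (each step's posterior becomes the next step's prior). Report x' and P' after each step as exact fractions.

step 0: x' = [-4349/5869, 4417/5869], P' = [1772/5869 1458/5869; 1458/5869 4260/5869]
step 1: x' = [2624647/2045810, 1112986/1022905], P' = [903511/3068715 247352/1022905; 247352/1022905 717072/1022905]

step 0: x̄ = F·x = [-8, -10]
step 0: P̄ = F·P·Fᵀ + Q = [26 24; 24 34]
step 0: y = z − H·x̄ = [-11, -22]
step 0: S = H·P̄·Hᵀ + R = [126 76; 76 139]
step 0: K = P̄·Hᵀ·S⁻¹ = [-1929/5869 -972/5869; -57/5869 -2840/5869]
step 0: x' = x̄ + K·y = [-4349/5869, 4417/5869]
step 0: P' = (I − K·H)·P̄ = [1772/5869 1458/5869; 1458/5869 4260/5869]
step 1: x̄ = F·x = [136/5869, 8902/5869]
step 1: P̄ = F·P·Fᵀ + Q = [47530/5869 40768/5869; 40768/5869 72336/5869]
step 1: y = z − H·x̄ = [-26101/5869, 6066/5869]
step 1: S = H·P̄·Hᵀ + R = [267236/5869 99936/5869; 99936/5869 306951/5869]
step 1: K = P̄·Hᵀ·S⁻¹ = [-656159/2045810 -494704/3068715; -12492/1022905 -478048/1022905]
step 1: x' = x̄ + K·y = [2624647/2045810, 1112986/1022905]
step 1: P' = (I − K·H)·P̄ = [903511/3068715 247352/1022905; 247352/1022905 717072/1022905]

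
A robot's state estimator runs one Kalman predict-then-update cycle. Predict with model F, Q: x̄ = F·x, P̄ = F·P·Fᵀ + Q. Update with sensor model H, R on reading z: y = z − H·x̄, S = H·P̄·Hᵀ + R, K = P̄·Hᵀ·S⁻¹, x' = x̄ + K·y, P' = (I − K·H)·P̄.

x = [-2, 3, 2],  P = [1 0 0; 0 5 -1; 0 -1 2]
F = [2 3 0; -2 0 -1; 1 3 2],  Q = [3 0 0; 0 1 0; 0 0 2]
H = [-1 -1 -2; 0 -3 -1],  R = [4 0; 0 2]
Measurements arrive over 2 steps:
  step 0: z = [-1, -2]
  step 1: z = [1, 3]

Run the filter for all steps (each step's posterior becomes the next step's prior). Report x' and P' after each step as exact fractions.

step 0: x' = [-77565/19523, -2480/19523, 7300/2789], P' = [117389/19523 16045/19523 -7441/2789; 16045/19523 10625/19523 -2553/2789; -7441/2789 -2553/2789 7013/2789]
step 1: x' = [-238127457/113028737, -153415114/113028737, 163446997/113028737], P' = [748727664/113028737 77194792/113028737 -301028878/113028737; 77194792/113028737 53752620/113028737 -85418182/113028737; -301028878/113028737 -85418182/113028737 250505346/113028737]

step 0: x̄ = F·x = [5, 2, 11]
step 0: P̄ = F·P·Fᵀ + Q = [52 -1 41; -1 7 -3; 41 -3 44]
step 0: y = z − H·x̄ = [28, 15]
step 0: S = H·P̄·Hᵀ + R = [389 126; 126 91]
step 0: K = P̄·Hᵀ·S⁻¹ = [-1045/2789 1976/19523; 324/2789 -7002/19523; -1008/2789 323/2789]
step 0: x' = x̄ + K·y = [-77565/19523, -2480/19523, 7300/2789]
step 0: P' = (I − K·H)·P̄ = [117389/19523 16045/19523 -7441/2789; 16045/19523 10625/19523 -2553/2789; -7441/2789 -2553/2789 7013/2789]
step 1: x̄ = F·x = [-162570/19523, 104030/19523, 17195/19523]
step 1: P̄ = F·P·Fᵀ + Q = [816290/19523 -408039/19523 159234/19523; -408039/19523 329822/19523 -115182/19523; 159234/19523 -115182/19523 121894/19523]
step 1: y = z − H·x̄ = [-661/2789, 387854/19523]
step 1: S = H·P̄·Hᵀ + R = [153130/2789 -91129/2789; -91129/2789 2438246/19523]
step 1: K = P̄·Hᵀ·S⁻¹ = [-55966175/113028737 34722251/113028737; 9972238/113028737 -37919839/113028737; -28640908/113028737 2874600/113028737]
step 1: x' = x̄ + K·y = [-238127457/113028737, -153415114/113028737, 163446997/113028737]
step 1: P' = (I − K·H)·P̄ = [748727664/113028737 77194792/113028737 -301028878/113028737; 77194792/113028737 53752620/113028737 -85418182/113028737; -301028878/113028737 -85418182/113028737 250505346/113028737]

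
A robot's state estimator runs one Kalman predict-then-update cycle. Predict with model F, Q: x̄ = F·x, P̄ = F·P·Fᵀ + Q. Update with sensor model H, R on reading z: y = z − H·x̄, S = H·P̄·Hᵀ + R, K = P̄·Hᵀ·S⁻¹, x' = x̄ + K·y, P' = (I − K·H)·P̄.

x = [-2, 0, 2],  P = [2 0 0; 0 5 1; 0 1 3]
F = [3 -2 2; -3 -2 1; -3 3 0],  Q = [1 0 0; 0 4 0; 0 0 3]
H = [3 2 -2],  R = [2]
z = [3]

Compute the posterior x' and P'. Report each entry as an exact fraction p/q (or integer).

x' = [-1749/1417, 11866/1417, 7122/1417]
P' = [13842/1417 -20168/1417 378/1417; -20168/1417 46861/1417 16503/1417; 378/1417 16503/1417 17346/1417]

x̄ = F·x = [-2, 8, 6]
P̄ = F·P·Fᵀ + Q = [43 2 -42; 2 41 -9; -42 -9 66]
y = z − H·x̄ = [5]
S = H·P̄·Hᵀ + R = [1417]
K = P̄·Hᵀ·S⁻¹ = [217/1417; 106/1417; -276/1417]
x' = x̄ + K·y = [-1749/1417, 11866/1417, 7122/1417]
P' = (I − K·H)·P̄ = [13842/1417 -20168/1417 378/1417; -20168/1417 46861/1417 16503/1417; 378/1417 16503/1417 17346/1417]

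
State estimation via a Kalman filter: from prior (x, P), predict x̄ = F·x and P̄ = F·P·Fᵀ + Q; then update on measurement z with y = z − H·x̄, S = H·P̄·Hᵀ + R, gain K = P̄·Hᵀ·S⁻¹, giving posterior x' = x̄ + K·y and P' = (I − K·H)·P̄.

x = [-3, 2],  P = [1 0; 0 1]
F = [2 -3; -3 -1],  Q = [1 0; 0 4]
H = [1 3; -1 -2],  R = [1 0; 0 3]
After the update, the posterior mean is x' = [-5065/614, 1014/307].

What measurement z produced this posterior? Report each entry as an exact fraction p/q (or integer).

z = [1, -1]

x̄ = F·x = [-12, 7]
P̄ = F·P·Fᵀ + Q = [14 -3; -3 14]
S = H·P̄·Hᵀ + R = [123 -83; -83 61]
K = P̄·Hᵀ·S⁻¹ = [-359/614 -569/614; 152/307 81/307]
x' − x̄ = [2303/614, -1135/307] = K·y
y = (KᵀK)⁻¹·Kᵀ·(x' − x̄) = [-8, 1]
z = y + H·x̄ = [-8, 1] + [9, -2] = [1, -1]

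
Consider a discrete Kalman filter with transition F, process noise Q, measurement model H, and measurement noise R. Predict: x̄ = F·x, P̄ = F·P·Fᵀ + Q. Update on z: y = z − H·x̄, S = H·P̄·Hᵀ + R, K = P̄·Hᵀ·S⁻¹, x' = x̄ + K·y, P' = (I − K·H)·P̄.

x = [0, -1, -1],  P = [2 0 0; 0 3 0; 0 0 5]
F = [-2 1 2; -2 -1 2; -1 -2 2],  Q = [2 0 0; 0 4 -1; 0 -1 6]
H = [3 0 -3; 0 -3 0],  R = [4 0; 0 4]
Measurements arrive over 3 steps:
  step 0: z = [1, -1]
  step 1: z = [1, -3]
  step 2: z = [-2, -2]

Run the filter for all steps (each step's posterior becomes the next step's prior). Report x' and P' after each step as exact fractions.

step 0: x̄ = F·x = [-3, -1, 0]
step 0: P̄ = F·P·Fᵀ + Q = [33 25 18; 25 35 29; 18 29 40]
step 0: y = z − H·x̄ = [10, -4]
step 0: S = H·P̄·Hᵀ + R = [337 36; 36 319]
step 0: K = P̄·Hᵀ·S⁻¹ = [17055/106207 -26895/106207; -48/106207 -34953/106207; -17922/106207 -26943/106207]
step 0: x' = x̄ + K·y = [-40491/106207, 33125/106207, -71448/106207]
step 0: P' = (I − K·H)·P̄ = [720231/106207 35860/106207 697491/106207; 35860/106207 46604/106207 35924/106207; 697491/106207 35924/106207 721387/106207]
step 1: x̄ = F·x = [-28789/106207, -95039/106207, -168655/106207]
step 1: P̄ = F·P·Fᵀ + Q = [445818/106207 139940/106207 83588/106207; 139940/106207 657720/106207 91821/106207; 83588/106207 91821/106207 1495521/106207]
step 1: y = z − H·x̄ = [-313391/106207, -603738/106207]
step 1: S = H·P̄·Hᵀ + R = [16392295/106207 -433071/106207; -433071/106207 6344308/106207]
step 1: K = P̄·Hᵀ·S⁻¹ = [63201900/977432917 -60365130/977432917; 577428/977432917 -303954579/977432917; -254149995/977432917 -59787702/977432917]
step 1: x' = x̄ + K·y = [-1616317/14588551, 12708739/14588551, -6900706/14588551]
step 1: P' = (I − K·H)·P̄ = [3217620558/977432917 80486840/977432917 3133351358/977432917; 80486840/977432917 405272772/977432917 79716936/977432917; 3133351358/977432917 79716936/977432917 3472218018/977432917]
step 2: x̄ = F·x = [2139961/14588551, -23277517/14588551, -37602573/14588551]
step 2: P̄ = F·P·Fᵀ + Q = [4049602430/977432917 1287270668/977432917 795486144/977432917; 1287270668/977432917 6010627496/977432917 1281250251/977432917; 795486144/977432917 1281250251/977432917 11742987660/977432917]
step 2: y = z − H·x̄ = [-148404704/14588551, -99009653/14588551]
step 2: S = H·P̄·Hᵀ + R = [131724291886/977432917 -54183753/977432917; -54183753/977432917 58005379132/977432917]
step 2: K = P̄·Hᵀ·S⁻¹ = [579128745732/7817124247579 -16770905610/252165298309; 2330484/252165298309 -78389538495/252165298309; -1949238831285/7817124247579 -16768575126/252165298309]
step 2: x' = x̄ + K·y = [-28283028203/181793587153, 3014777522/5864309263, 74604539487/181793587153]
step 2: P' = (I − K·H)·P̄ = [24548835484322/7817124247579 22361207480/252165298309 23776663823346/7817124247579; 22361207480/252165298309 104519384660/252165298309 22358100168/252165298309; 23776663823346/7817124247579 22358100168/252165298309 26375648931726/7817124247579]

step 0: x' = [-40491/106207, 33125/106207, -71448/106207], P' = [720231/106207 35860/106207 697491/106207; 35860/106207 46604/106207 35924/106207; 697491/106207 35924/106207 721387/106207]
step 1: x' = [-1616317/14588551, 12708739/14588551, -6900706/14588551], P' = [3217620558/977432917 80486840/977432917 3133351358/977432917; 80486840/977432917 405272772/977432917 79716936/977432917; 3133351358/977432917 79716936/977432917 3472218018/977432917]
step 2: x' = [-28283028203/181793587153, 3014777522/5864309263, 74604539487/181793587153], P' = [24548835484322/7817124247579 22361207480/252165298309 23776663823346/7817124247579; 22361207480/252165298309 104519384660/252165298309 22358100168/252165298309; 23776663823346/7817124247579 22358100168/252165298309 26375648931726/7817124247579]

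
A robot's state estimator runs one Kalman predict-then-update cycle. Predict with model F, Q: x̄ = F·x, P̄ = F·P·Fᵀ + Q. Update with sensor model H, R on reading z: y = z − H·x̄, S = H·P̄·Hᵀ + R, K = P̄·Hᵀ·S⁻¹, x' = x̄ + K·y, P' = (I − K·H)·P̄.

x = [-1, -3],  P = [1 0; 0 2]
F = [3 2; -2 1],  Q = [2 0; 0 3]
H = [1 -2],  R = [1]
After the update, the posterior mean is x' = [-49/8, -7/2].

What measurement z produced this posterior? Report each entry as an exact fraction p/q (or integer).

x̄ = F·x = [-9, -1]
P̄ = F·P·Fᵀ + Q = [19 -2; -2 9]
S = H·P̄·Hᵀ + R = [64]
K = P̄·Hᵀ·S⁻¹ = [23/64; -5/16]
x' − x̄ = [23/8, -5/2] = K·y
y = (KᵀK)⁻¹·Kᵀ·(x' − x̄) = [8]
z = y + H·x̄ = [8] + [-7] = [1]

z = [1]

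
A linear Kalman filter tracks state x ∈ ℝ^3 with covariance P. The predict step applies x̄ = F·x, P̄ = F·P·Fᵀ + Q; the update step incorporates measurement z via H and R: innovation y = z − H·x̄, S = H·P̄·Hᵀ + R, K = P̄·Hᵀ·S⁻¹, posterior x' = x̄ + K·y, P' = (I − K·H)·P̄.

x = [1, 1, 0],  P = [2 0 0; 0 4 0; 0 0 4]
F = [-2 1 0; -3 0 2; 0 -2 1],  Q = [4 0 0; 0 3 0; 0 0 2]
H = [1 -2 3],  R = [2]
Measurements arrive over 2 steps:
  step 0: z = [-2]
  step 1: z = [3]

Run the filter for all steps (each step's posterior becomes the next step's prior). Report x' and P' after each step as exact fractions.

step 0: x' = [-35/43, -239/86, -193/86], P' = [432/43 212/43 -8/43; 212/43 1230/43 743/43; -8/43 743/43 505/43]
step 1: x' = [53653/77458, 27386/38729, 96655/77458], P' = [841371/38729 1315972/38729 592041/38729; 1315972/38729 2816299/38729 1431682/38729; 592041/38729 1431682/38729 762505/38729]

step 0: x̄ = F·x = [-1, -3, -2]
step 0: P̄ = F·P·Fᵀ + Q = [16 12 -8; 12 37 8; -8 8 22]
step 0: y = z − H·x̄ = [-1]
step 0: S = H·P̄·Hᵀ + R = [172]
step 0: K = P̄·Hᵀ·S⁻¹ = [-8/43; -19/86; 21/86]
step 0: x' = x̄ + K·y = [-35/43, -239/86, -193/86]
step 0: P' = (I − K·H)·P̄ = [432/43 212/43 -8/43; 212/43 1230/43 743/43; -8/43 743/43 505/43]
step 1: x̄ = F·x = [-99/86, -88/43, 285/86]
step 1: P̄ = F·P·Fᵀ + Q = [2282/43 3474/43 -853/43; 3474/43 6133/43 -666/43; -853/43 -666/43 2539/43]
step 1: y = z − H·x̄ = [-425/43]
step 1: S = H·P̄·Hᵀ + R = [38729/43]
step 1: K = P̄·Hᵀ·S⁻¹ = [-7225/38729; -10790/38729; 8096/38729]
step 1: x' = x̄ + K·y = [53653/77458, 27386/38729, 96655/77458]
step 1: P' = (I − K·H)·P̄ = [841371/38729 1315972/38729 592041/38729; 1315972/38729 2816299/38729 1431682/38729; 592041/38729 1431682/38729 762505/38729]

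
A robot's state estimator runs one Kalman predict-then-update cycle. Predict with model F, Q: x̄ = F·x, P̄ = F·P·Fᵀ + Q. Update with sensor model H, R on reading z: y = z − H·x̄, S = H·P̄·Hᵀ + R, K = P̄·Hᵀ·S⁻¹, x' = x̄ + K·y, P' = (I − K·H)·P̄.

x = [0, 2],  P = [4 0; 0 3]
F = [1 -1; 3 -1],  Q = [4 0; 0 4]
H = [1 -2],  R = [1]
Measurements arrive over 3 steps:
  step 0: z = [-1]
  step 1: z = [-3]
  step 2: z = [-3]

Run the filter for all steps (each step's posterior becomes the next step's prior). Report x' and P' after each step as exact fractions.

step 0: x' = [-191/124, -35/124], P' = [1003/124 511/124; 511/124 291/124]
step 1: x' = [-2647/5715, 315/254], P' = [29264/5715 330/127; 330/127 199/127]
step 2: x' = [-1857827/1424140, 1169829/1424140], P' = [3581427/712070 1812371/712070; 1812371/712070 1093603/712070]

step 0: x̄ = F·x = [-2, -2]
step 0: P̄ = F·P·Fᵀ + Q = [11 15; 15 43]
step 0: y = z − H·x̄ = [-3]
step 0: S = H·P̄·Hᵀ + R = [124]
step 0: K = P̄·Hᵀ·S⁻¹ = [-19/124; -71/124]
step 0: x' = x̄ + K·y = [-191/124, -35/124]
step 0: P' = (I − K·H)·P̄ = [1003/124 511/124; 511/124 291/124]
step 1: x̄ = F·x = [-39/31, -269/62]
step 1: P̄ = F·P·Fᵀ + Q = [192/31 314/31; 314/31 1687/31]
step 1: y = z − H·x̄ = [-323/31]
step 1: S = H·P̄·Hᵀ + R = [5715/31]
step 1: K = P̄·Hᵀ·S⁻¹ = [-436/5715; -68/127]
step 1: x' = x̄ + K·y = [-2647/5715, 315/254]
step 1: P' = (I − K·H)·P̄ = [29264/5715 330/127; 330/127 199/127]
step 2: x̄ = F·x = [-19469/11430, -10019/3810]
step 2: P̄ = F·P·Fᵀ + Q = [31379/5715 12449/1905; 12449/1905 22899/635]
step 2: y = z − H·x̄ = [-14987/2286]
step 2: S = H·P̄·Hᵀ + R = [142414/1143]
step 2: K = P̄·Hᵀ·S⁻¹ = [-8663/142414; -74967/142414]
step 2: x' = x̄ + K·y = [-1857827/1424140, 1169829/1424140]
step 2: P' = (I − K·H)·P̄ = [3581427/712070 1812371/712070; 1812371/712070 1093603/712070]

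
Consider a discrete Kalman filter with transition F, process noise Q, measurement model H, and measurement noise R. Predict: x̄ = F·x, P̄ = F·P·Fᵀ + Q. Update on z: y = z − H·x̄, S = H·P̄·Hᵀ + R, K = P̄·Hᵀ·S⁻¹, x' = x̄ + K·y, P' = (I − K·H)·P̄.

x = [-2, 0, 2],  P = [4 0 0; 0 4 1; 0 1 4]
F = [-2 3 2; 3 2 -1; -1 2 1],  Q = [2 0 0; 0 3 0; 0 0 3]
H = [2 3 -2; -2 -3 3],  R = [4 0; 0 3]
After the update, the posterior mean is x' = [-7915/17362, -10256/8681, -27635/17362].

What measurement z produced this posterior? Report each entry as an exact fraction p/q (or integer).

z = [-2, -1]

x̄ = F·x = [8, -8, 4]
P̄ = F·P·Fᵀ + Q = [82 -7 47; -7 55 0; 47 0 31]
S = H·P̄·Hᵀ + R = [491 -455; -455 457]
K = P̄·Hᵀ·S⁻¹ = [21483/17362 21313/17362; 151/8681 -2718/8681; 14169/17362 14069/17362]
x' − x̄ = [-146811/17362, 59192/8681, -97083/17362] = K·y
y = (KᵀK)⁻¹·Kᵀ·(x' − x̄) = [14, -21]
z = y + H·x̄ = [14, -21] + [-16, 20] = [-2, -1]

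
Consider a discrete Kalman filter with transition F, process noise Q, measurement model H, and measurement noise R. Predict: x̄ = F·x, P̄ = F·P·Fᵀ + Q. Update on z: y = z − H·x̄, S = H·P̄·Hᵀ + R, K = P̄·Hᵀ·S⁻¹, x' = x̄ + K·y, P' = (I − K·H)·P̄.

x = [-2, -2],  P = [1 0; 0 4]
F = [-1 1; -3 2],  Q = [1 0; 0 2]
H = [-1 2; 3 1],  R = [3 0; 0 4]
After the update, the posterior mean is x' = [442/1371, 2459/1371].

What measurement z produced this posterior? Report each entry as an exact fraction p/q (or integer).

x̄ = F·x = [0, 2]
P̄ = F·P·Fᵀ + Q = [6 11; 11 27]
S = H·P̄·Hᵀ + R = [73 91; 91 151]
K = P̄·Hᵀ·S⁻¹ = [-223/2742 661/2742; 1033/2742 467/2742]
x' − x̄ = [442/1371, -283/1371] = K·y
y = (KᵀK)⁻¹·Kᵀ·(x' − x̄) = [-1, 1]
z = y + H·x̄ = [-1, 1] + [4, 2] = [3, 3]

z = [3, 3]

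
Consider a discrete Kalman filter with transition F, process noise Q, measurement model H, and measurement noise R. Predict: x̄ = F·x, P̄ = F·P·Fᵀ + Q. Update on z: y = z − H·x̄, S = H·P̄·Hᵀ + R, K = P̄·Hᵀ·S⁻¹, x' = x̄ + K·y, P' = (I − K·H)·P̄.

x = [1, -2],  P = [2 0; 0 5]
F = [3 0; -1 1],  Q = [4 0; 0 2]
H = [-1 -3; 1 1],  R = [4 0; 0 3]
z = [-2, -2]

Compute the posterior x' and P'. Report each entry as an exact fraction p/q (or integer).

x' = [-1757/937, 909/937]
P' = [5286/937 -2178/937; -2178/937 1242/937]

x̄ = F·x = [3, -3]
P̄ = F·P·Fᵀ + Q = [22 -6; -6 9]
y = z − H·x̄ = [-8, -2]
S = H·P̄·Hᵀ + R = [71 -25; -25 22]
K = P̄·Hᵀ·S⁻¹ = [312/937 1036/937; -387/937 -312/937]
x' = x̄ + K·y = [-1757/937, 909/937]
P' = (I − K·H)·P̄ = [5286/937 -2178/937; -2178/937 1242/937]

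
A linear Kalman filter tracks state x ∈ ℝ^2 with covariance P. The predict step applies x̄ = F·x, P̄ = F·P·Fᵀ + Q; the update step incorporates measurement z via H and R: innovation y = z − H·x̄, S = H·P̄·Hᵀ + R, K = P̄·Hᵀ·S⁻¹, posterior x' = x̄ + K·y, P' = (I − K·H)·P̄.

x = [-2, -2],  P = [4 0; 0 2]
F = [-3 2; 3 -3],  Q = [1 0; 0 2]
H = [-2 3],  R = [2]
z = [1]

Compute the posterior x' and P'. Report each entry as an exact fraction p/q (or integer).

x' = [677/631, 660/631]
P' = [1017/631 600/631; 600/631 488/631]

x̄ = F·x = [2, 0]
P̄ = F·P·Fᵀ + Q = [45 -48; -48 56]
y = z − H·x̄ = [5]
S = H·P̄·Hᵀ + R = [1262]
K = P̄·Hᵀ·S⁻¹ = [-117/631; 132/631]
x' = x̄ + K·y = [677/631, 660/631]
P' = (I − K·H)·P̄ = [1017/631 600/631; 600/631 488/631]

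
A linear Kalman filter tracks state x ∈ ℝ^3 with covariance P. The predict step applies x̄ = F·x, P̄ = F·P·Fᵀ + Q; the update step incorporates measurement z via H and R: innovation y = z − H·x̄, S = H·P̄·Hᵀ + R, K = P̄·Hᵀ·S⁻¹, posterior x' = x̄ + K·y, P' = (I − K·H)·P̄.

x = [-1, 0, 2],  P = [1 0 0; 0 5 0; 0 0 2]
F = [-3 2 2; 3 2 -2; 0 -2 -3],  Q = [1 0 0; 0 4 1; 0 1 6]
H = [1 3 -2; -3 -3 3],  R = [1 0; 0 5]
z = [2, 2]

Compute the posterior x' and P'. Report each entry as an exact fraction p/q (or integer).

x̄ = F·x = [7, -7, -6]
P̄ = F·P·Fᵀ + Q = [38 3 -32; 3 41 -7; -32 -7 44]
y = z − H·x̄ = [4, 20]
S = H·P̄·Hᵀ + R = [814 -1176; -1176 1868]
K = P̄·Hᵀ·S⁻¹ = [-12549/34394 -23865/68788; 10199/17197 20049/68788; 7359/34394 18435/68788]
x' = x̄ + K·y = [-24044/17197, 20662/17197, 3711/17197]
P' = (I − K·H)·P̄ = [173387/68788 68739/68788 202351/68788; 68739/68788 176365/68788 278519/68788; 202351/68788 278519/68788 511595/68788]

x' = [-24044/17197, 20662/17197, 3711/17197]
P' = [173387/68788 68739/68788 202351/68788; 68739/68788 176365/68788 278519/68788; 202351/68788 278519/68788 511595/68788]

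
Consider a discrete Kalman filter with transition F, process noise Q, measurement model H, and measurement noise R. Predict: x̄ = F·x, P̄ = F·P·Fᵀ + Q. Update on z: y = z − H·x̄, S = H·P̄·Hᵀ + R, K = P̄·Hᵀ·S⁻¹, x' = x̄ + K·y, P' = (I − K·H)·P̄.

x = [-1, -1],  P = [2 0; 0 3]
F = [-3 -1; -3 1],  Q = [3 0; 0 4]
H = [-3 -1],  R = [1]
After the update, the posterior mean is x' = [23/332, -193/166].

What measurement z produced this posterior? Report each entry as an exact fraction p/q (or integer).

z = [1]

x̄ = F·x = [4, 2]
P̄ = F·P·Fᵀ + Q = [24 15; 15 25]
S = H·P̄·Hᵀ + R = [332]
K = P̄·Hᵀ·S⁻¹ = [-87/332; -35/166]
x' − x̄ = [-1305/332, -525/166] = K·y
y = (KᵀK)⁻¹·Kᵀ·(x' − x̄) = [15]
z = y + H·x̄ = [15] + [-14] = [1]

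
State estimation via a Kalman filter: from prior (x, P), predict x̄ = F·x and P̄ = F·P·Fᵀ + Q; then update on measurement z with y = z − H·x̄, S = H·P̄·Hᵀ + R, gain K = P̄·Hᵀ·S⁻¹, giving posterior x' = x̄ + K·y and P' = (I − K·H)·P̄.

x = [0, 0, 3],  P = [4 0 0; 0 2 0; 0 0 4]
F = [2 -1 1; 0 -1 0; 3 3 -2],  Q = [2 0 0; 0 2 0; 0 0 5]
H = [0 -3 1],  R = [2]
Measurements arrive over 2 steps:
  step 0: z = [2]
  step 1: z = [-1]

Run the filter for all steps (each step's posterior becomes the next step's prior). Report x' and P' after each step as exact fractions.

step 0: x̄ = F·x = [3, 0, -6]
step 0: P̄ = F·P·Fᵀ + Q = [24 2 10; 2 4 -6; 10 -6 75]
step 0: y = z − H·x̄ = [8]
step 0: S = H·P̄·Hᵀ + R = [149]
step 0: K = P̄·Hᵀ·S⁻¹ = [4/149; -18/149; 93/149]
step 0: x' = x̄ + K·y = [479/149, -144/149, -150/149]
step 0: P' = (I − K·H)·P̄ = [3560/149 370/149 1118/149; 370/149 272/149 780/149; 1118/149 780/149 2526/149]
step 1: x̄ = F·x = [952/149, 144/149, 1305/149]
step 1: P̄ = F·P·Fᵀ + Q = [18768/149 -1248/149 19384/149; -1248/149 570/149 -366/149; 19384/149 -366/149 29221/149]
step 1: y = z − H·x̄ = [-1022/149]
step 1: S = H·P̄·Hᵀ + R = [36845/149]
step 1: K = P̄·Hᵀ·S⁻¹ = [23128/36845; -2076/36845; 30319/36845]
step 1: x' = x̄ + K·y = [76776/36845, 49848/36845, 114743/36845]
step 1: P' = (I − K·H)·P̄ = [1051024/36845 13632/36845 87152/36845; 13632/36845 112026/36845 331926/36845; 87152/36845 331926/36845 1056416/36845]

step 0: x' = [479/149, -144/149, -150/149], P' = [3560/149 370/149 1118/149; 370/149 272/149 780/149; 1118/149 780/149 2526/149]
step 1: x' = [76776/36845, 49848/36845, 114743/36845], P' = [1051024/36845 13632/36845 87152/36845; 13632/36845 112026/36845 331926/36845; 87152/36845 331926/36845 1056416/36845]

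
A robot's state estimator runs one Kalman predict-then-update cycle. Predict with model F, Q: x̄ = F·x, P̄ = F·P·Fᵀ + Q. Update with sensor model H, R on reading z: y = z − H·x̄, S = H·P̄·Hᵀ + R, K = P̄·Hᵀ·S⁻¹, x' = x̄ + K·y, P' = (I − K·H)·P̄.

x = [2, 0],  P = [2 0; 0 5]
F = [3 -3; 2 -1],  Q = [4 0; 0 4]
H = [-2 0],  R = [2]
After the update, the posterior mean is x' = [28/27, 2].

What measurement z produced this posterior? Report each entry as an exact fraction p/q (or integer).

z = [-2]

x̄ = F·x = [6, 4]
P̄ = F·P·Fᵀ + Q = [67 27; 27 17]
S = H·P̄·Hᵀ + R = [270]
K = P̄·Hᵀ·S⁻¹ = [-67/135; -1/5]
x' − x̄ = [-134/27, -2] = K·y
y = (KᵀK)⁻¹·Kᵀ·(x' − x̄) = [10]
z = y + H·x̄ = [10] + [-12] = [-2]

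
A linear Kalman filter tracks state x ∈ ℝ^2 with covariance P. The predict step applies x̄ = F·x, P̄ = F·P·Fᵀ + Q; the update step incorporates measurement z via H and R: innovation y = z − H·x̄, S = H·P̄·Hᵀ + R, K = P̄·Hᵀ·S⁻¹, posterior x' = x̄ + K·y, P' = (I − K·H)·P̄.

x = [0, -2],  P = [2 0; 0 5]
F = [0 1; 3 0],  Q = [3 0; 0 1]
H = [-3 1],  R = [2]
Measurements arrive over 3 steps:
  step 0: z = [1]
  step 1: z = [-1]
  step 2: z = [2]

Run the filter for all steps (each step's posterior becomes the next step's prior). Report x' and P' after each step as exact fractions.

step 0: x̄ = F·x = [-2, 0]
step 0: P̄ = F·P·Fᵀ + Q = [8 0; 0 19]
step 0: y = z − H·x̄ = [-5]
step 0: S = H·P̄·Hᵀ + R = [93]
step 0: K = P̄·Hᵀ·S⁻¹ = [-8/31; 19/93]
step 0: x' = x̄ + K·y = [-22/31, -95/93]
step 0: P' = (I − K·H)·P̄ = [56/31 152/31; 152/31 1406/93]
step 1: x̄ = F·x = [-95/93, -66/31]
step 1: P̄ = F·P·Fᵀ + Q = [1685/93 456/31; 456/31 535/31]
step 1: y = z − H·x̄ = [-60/31]
step 1: S = H·P̄·Hᵀ + R = [2916/31]
step 1: K = P̄·Hᵀ·S⁻¹ = [-1229/2916; -833/2916]
step 1: x' = x̄ + K·y = [-50/243, -383/243]
step 1: P' = (I − K·H)·P̄ = [4109/2916 9869/2916; 9869/2916 27941/2916]
step 2: x̄ = F·x = [-383/243, -50/81]
step 2: P̄ = F·P·Fᵀ + Q = [36689/2916 9869/972; 9869/972 4433/324]
step 2: y = z − H·x̄ = [-19/9]
step 2: S = H·P̄·Hᵀ + R = [68]
step 2: K = P̄·Hᵀ·S⁻¹ = [-745/1836; -151/612]
step 2: x' = x̄ + K·y = [-1321/1836, -59/612]
step 2: P' = (I − K·H)·P̄ = [212/153 3071/918; 3071/918 1460/153]

step 0: x' = [-22/31, -95/93], P' = [56/31 152/31; 152/31 1406/93]
step 1: x' = [-50/243, -383/243], P' = [4109/2916 9869/2916; 9869/2916 27941/2916]
step 2: x' = [-1321/1836, -59/612], P' = [212/153 3071/918; 3071/918 1460/153]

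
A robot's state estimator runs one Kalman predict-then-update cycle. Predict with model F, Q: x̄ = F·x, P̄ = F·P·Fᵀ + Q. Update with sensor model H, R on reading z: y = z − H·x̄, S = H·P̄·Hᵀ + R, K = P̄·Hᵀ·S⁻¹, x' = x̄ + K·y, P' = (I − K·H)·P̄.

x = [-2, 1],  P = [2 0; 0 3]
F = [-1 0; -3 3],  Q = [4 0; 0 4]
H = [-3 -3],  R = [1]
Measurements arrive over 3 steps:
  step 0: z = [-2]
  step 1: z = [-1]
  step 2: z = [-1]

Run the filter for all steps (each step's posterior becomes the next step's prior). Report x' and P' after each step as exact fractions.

step 0: x' = [23/151, 321/604], P' = [582/151 -579/151; -579/151 2371/604]
step 1: x' = [-272780/1071631, 630384/1071631], P' = [3219670/1071631 -3200994/1071631; -3200994/1071631 3301321/1071631]
step 2: x' = [-298205/2149976, 2037249/4299952], P' = [1123427177/375170812 -2233470261/750341624; -2233470261/750341624 4606795849/1500683248]

step 0: x̄ = F·x = [2, 9]
step 0: P̄ = F·P·Fᵀ + Q = [6 6; 6 49]
step 0: y = z − H·x̄ = [31]
step 0: S = H·P̄·Hᵀ + R = [604]
step 0: K = P̄·Hᵀ·S⁻¹ = [-9/151; -165/604]
step 0: x' = x̄ + K·y = [23/151, 321/604]
step 0: P' = (I − K·H)·P̄ = [582/151 -579/151; -579/151 2371/604]
step 1: x̄ = F·x = [-23/151, 687/604]
step 1: P̄ = F·P·Fᵀ + Q = [1186/151 3483/151; 3483/151 86395/604]
step 1: y = z − H·x̄ = [1181/604]
step 1: S = H·P̄·Hᵀ + R = [1071631/604]
step 1: K = P̄·Hᵀ·S⁻¹ = [-56028/1071631; -300981/1071631]
step 1: x' = x̄ + K·y = [-272780/1071631, 630384/1071631]
step 1: P' = (I − K·H)·P̄ = [3219670/1071631 -3200994/1071631; -3200994/1071631 3301321/1071631]
step 2: x̄ = F·x = [272780/1071631, 2709492/1071631]
step 2: P̄ = F·P·Fᵀ + Q = [7506194/1071631 19261992/1071631; 19261992/1071631 120593335/1071631]
step 2: y = z − H·x̄ = [7875185/1071631]
step 2: S = H·P̄·Hᵀ + R = [1500683248/1071631]
step 2: K = P̄·Hᵀ·S⁻¹ = [-40152279/750341624; -419565981/1500683248]
step 2: x' = x̄ + K·y = [-298205/2149976, 2037249/4299952]
step 2: P' = (I − K·H)·P̄ = [1123427177/375170812 -2233470261/750341624; -2233470261/750341624 4606795849/1500683248]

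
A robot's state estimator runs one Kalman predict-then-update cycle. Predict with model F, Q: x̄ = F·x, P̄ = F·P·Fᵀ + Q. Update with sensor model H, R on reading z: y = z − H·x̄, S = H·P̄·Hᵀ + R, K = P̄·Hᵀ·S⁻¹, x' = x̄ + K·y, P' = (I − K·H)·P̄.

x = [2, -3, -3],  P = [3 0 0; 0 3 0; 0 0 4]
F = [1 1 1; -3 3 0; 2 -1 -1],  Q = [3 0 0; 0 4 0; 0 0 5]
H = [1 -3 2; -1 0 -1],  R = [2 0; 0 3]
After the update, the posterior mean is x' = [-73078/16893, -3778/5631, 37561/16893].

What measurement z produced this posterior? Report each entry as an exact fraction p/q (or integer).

z = [2, 2]

x̄ = F·x = [-4, -15, 10]
P̄ = F·P·Fᵀ + Q = [13 0 -1; 0 58 -27; -1 -27 24]
S = H·P̄·Hᵀ + R = [953 -139; -139 38]
K = P̄·Hᵀ·S⁻¹ = [-1250/16893 -9907/16893; -1637/5631 -1987/5631; 1667/16893 -4127/16893]
x' − x̄ = [-5506/16893, 80687/5631, -131369/16893] = K·y
y = (KᵀK)⁻¹·Kᵀ·(x' − x̄) = [-59, 8]
z = y + H·x̄ = [-59, 8] + [61, -6] = [2, 2]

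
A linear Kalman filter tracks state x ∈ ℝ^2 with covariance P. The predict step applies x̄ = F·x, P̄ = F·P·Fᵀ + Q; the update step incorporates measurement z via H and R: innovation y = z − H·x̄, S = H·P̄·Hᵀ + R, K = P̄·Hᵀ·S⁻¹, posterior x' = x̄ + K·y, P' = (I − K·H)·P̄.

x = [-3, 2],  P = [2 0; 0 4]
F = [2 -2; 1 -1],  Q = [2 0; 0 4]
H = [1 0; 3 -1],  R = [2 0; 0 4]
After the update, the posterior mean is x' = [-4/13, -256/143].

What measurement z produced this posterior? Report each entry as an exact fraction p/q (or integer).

z = [-1, 2]

x̄ = F·x = [-10, -5]
P̄ = F·P·Fᵀ + Q = [26 12; 12 10]
S = H·P̄·Hᵀ + R = [28 66; 66 176]
K = P̄·Hᵀ·S⁻¹ = [5/13 3/13; 9/13 -16/143]
x' − x̄ = [126/13, 459/143] = K·y
y = (KᵀK)⁻¹·Kᵀ·(x' − x̄) = [9, 27]
z = y + H·x̄ = [9, 27] + [-10, -25] = [-1, 2]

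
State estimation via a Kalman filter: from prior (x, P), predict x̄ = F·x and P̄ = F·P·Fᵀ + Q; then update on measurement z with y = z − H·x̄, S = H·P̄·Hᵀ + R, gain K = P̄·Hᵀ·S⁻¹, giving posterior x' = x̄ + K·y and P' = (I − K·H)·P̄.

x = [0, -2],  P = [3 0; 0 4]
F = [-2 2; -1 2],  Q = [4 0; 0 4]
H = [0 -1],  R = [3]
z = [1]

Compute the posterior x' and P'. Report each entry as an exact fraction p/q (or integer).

x' = [-19/13, -35/26]
P' = [174/13 33/13; 33/13 69/26]

x̄ = F·x = [-4, -4]
P̄ = F·P·Fᵀ + Q = [32 22; 22 23]
y = z − H·x̄ = [-3]
S = H·P̄·Hᵀ + R = [26]
K = P̄·Hᵀ·S⁻¹ = [-11/13; -23/26]
x' = x̄ + K·y = [-19/13, -35/26]
P' = (I − K·H)·P̄ = [174/13 33/13; 33/13 69/26]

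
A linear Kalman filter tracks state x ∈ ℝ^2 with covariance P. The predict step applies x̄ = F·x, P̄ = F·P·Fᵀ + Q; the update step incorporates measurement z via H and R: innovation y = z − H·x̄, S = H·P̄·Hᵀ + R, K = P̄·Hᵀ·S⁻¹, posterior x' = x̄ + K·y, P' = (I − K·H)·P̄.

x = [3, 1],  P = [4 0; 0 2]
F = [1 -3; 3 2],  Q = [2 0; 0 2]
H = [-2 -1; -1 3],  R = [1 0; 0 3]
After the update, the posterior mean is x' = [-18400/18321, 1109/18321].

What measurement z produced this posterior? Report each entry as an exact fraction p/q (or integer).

x̄ = F·x = [0, 11]
P̄ = F·P·Fᵀ + Q = [24 0; 0 46]
S = H·P̄·Hᵀ + R = [143 -90; -90 441]
K = P̄·Hᵀ·S⁻¹ = [-2592/6107 -2584/18321; -874/6107 5198/18321]
x' − x̄ = [-18400/18321, -200422/18321] = K·y
y = (KᵀK)⁻¹·Kᵀ·(x' − x̄) = [13, -32]
z = y + H·x̄ = [13, -32] + [-11, 33] = [2, 1]

z = [2, 1]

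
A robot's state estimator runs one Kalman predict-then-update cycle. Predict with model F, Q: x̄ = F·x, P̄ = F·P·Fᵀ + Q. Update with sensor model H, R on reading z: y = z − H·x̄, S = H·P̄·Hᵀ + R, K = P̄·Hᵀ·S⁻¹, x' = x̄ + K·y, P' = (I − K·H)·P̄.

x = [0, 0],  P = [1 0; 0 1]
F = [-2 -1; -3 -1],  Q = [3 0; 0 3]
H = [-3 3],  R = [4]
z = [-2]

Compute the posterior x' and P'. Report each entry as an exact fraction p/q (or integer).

x' = [6/67, -36/67]
P' = [527/67 523/67; 523/67 547/67]

x̄ = F·x = [0, 0]
P̄ = F·P·Fᵀ + Q = [8 7; 7 13]
y = z − H·x̄ = [-2]
S = H·P̄·Hᵀ + R = [67]
K = P̄·Hᵀ·S⁻¹ = [-3/67; 18/67]
x' = x̄ + K·y = [6/67, -36/67]
P' = (I − K·H)·P̄ = [527/67 523/67; 523/67 547/67]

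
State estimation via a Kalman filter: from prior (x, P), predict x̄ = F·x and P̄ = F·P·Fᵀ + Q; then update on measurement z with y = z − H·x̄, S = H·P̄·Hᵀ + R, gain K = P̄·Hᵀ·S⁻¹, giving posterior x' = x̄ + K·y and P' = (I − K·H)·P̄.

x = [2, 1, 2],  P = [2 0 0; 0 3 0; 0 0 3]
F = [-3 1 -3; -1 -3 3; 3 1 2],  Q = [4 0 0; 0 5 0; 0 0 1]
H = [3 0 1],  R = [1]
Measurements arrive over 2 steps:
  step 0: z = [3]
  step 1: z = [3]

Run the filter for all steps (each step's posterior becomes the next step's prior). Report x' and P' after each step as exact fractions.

step 0: x̄ = F·x = [-11, 1, 11]
step 0: P̄ = F·P·Fᵀ + Q = [52 -30 -33; -30 61 3; -33 3 34]
step 0: y = z − H·x̄ = [25]
step 0: S = H·P̄·Hᵀ + R = [305]
step 0: K = P̄·Hᵀ·S⁻¹ = [123/305; -87/305; -13/61]
step 0: x' = x̄ + K·y = [-56/61, -374/61, 346/61]
step 0: P' = (I − K·H)·P̄ = [731/305 1551/305 -414/61; 1551/305 11036/305 -948/61; -414/61 -948/61 1229/61]
step 1: x̄ = F·x = [-1244/61, 2216/61, 150/61]
step 1: P̄ = F·P·Fᵀ + Q = [56014/305 -118272/305 3377/305; -118272/305 263931/305 -14211/305; 3377/305 -14211/305 8006/305]
step 1: y = z − H·x̄ = [3765/61]
step 1: S = H·P̄·Hᵀ + R = [532699/305]
step 1: K = P̄·Hᵀ·S⁻¹ = [171419/532699; -369027/532699; 18137/532699]
step 1: x' = x̄ + K·y = [-283361/532699, -3425011/532699, 2429355/532699]
step 1: P' = (I − K·H)·P̄ = [1488945/532699 835617/532699 -4295416/532699; 835617/532699 14474928/532699 -2875878/532699; -4295416/532699 -2875878/532699 12904385/532699]

step 0: x' = [-56/61, -374/61, 346/61], P' = [731/305 1551/305 -414/61; 1551/305 11036/305 -948/61; -414/61 -948/61 1229/61]
step 1: x' = [-283361/532699, -3425011/532699, 2429355/532699], P' = [1488945/532699 835617/532699 -4295416/532699; 835617/532699 14474928/532699 -2875878/532699; -4295416/532699 -2875878/532699 12904385/532699]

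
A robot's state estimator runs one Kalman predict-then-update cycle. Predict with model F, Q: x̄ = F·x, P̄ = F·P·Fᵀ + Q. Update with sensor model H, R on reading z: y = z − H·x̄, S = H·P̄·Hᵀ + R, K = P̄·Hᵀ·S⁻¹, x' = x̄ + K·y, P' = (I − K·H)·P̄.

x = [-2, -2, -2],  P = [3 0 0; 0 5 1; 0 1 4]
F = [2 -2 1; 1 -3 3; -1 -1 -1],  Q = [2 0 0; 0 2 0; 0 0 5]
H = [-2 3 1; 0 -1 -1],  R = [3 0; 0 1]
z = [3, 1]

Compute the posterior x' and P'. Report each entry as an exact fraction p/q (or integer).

x̄ = F·x = [-2, -2, 6]
P̄ = F·P·Fᵀ + Q = [34 39 1; 39 68 0; 1 0 19]
y = z − H·x̄ = [-1, 5]
S = H·P̄·Hᵀ + R = [298 -143; -143 88]
K = P̄·Hᵀ·S⁻¹ = [-8/35 -318/385; 124/525 -2246/5775; -37/175 -1077/1925]
x' = x̄ + K·y = [-2272/385, -8048/1925, 6572/1925]
P' = (I − K·H)·P̄ = [954/77 4479/385 -4161/385; 4479/385 68108/5775 -21954/1925; -4161/385 -21954/1925 23031/1925]

x' = [-2272/385, -8048/1925, 6572/1925]
P' = [954/77 4479/385 -4161/385; 4479/385 68108/5775 -21954/1925; -4161/385 -21954/1925 23031/1925]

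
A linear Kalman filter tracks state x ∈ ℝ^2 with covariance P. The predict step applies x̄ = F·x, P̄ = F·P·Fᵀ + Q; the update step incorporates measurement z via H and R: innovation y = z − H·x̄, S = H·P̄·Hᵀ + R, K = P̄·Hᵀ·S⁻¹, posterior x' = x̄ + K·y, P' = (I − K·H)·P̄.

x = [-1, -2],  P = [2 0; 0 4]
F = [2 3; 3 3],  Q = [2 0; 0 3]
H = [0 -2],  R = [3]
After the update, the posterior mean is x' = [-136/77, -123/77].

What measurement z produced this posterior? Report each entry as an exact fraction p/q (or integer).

z = [3]

x̄ = F·x = [-8, -9]
P̄ = F·P·Fᵀ + Q = [46 48; 48 57]
S = H·P̄·Hᵀ + R = [231]
K = P̄·Hᵀ·S⁻¹ = [-32/77; -38/77]
x' − x̄ = [480/77, 570/77] = K·y
y = (KᵀK)⁻¹·Kᵀ·(x' − x̄) = [-15]
z = y + H·x̄ = [-15] + [18] = [3]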